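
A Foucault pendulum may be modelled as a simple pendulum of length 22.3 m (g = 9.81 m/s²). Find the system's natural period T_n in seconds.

9.47 s

For a simple pendulum ω_n = √(g/L) = √(9.81/22.3) = √0.4399 = 0.6633 rad/s.
T_n = 2π/ω_n = 6.283/0.6633 = 9.473 s.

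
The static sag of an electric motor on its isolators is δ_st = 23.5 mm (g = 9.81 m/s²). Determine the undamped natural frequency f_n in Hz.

3.25 Hz

ω_n = √(g/δ_st) = √(9.81/0.0235) = √417.4 = 20.43 rad/s.
f_n = ω_n/(2π) = 20.43/6.283 = 3.252 Hz.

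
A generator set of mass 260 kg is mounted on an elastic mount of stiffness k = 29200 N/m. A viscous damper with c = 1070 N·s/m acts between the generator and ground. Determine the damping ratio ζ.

ω_n = √(k/m) = √(29200/260) = 10.60 rad/s.
Critical damping c_c = 2√(k·m) = 2√(29200 × 260) = 5511 N·s/m, so ζ = c/c_c = 1070/5511 = 0.1942.

0.194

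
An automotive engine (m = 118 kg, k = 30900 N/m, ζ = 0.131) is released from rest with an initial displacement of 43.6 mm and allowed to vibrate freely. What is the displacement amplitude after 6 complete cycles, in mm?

0.299 mm

Logarithmic decrement δ = 2πζ/√(1 − ζ²) = 2π × 0.1310/√(1 − 0.0172) = 0.8303.
After n cycles, x_n/x₀ = e^(−nδ), so x_6 = 43.6 × e^(−6 × 0.8303) = 43.6 × 0.006864 = 0.2993 mm.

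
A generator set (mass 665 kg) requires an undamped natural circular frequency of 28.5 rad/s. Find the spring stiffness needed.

k = m·ω_n² = 665 × 28.50² = 665 × 812.2 = 540100 N/m.

540000 N/m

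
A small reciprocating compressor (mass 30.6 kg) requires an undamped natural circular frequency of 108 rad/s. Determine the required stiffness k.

357000 N/m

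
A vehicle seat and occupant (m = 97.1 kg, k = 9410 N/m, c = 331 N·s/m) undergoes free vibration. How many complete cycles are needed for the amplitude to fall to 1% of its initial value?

5 cycles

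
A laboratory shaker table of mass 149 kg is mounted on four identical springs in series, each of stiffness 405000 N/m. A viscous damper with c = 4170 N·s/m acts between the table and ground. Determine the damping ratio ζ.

Series springs: 1/k_eq = 4/405000, so k_eq = 405000/4 = 101200 N/m.
ω_n = √(k_eq/m) = √(101200/149) = 26.07 rad/s.
Critical damping c_c = 2√(k_eq·m) = 2√(101200 × 149) = 7768 N·s/m, so ζ = c/c_c = 4170/7768 = 0.5368.

0.537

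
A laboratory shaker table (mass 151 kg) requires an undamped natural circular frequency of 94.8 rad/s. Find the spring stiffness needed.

1360000 N/m

k = m·ω_n² = 151 × 94.80² = 151 × 8987 = 1357000 N/m.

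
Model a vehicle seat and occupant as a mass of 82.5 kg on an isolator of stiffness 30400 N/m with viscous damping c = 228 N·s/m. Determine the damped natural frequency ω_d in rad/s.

19.1 rad/s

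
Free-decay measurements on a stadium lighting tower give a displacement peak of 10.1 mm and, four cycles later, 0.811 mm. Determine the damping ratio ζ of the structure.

0.0998

Logarithmic decrement δ = (1/n)·ln(x₀/x_n) = (1/4)·ln(10.1/0.811) = (1/4)·ln(12.45) = 0.6305.
ζ = δ/√(4π² + δ²) = 0.6305/√(39.48 + 0.398) = 0.6305/6.315 = 0.09985.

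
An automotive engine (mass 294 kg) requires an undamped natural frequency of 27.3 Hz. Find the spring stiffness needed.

8650000 N/m

ω_n = 2πf_n = 2π × 27.3 = 171.5 rad/s.
k = m·ω_n² = 294 × 171.5² = 294 × 29420 = 8650000 N/m.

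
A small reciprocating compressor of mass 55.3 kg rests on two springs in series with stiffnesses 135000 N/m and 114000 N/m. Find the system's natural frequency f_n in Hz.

Series springs: 1/k_eq = 1/135000 + 1/114000 = 1.618×10^-5, so k_eq = 61810 N/m.
ω_n = √(k_eq/m) = √(61810/55.3) = √1118 = 33.43 rad/s.
f_n = ω_n/(2π) = 33.43/6.283 = 5.321 Hz.

5.32 Hz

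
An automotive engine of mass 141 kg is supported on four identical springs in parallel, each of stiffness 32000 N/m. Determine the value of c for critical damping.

Parallel springs add: k_eq = 4 × 32000 = 128000 N/m.
c_c = 2√(k_eq·m) = 2√(128000 × 141) = 2 × 4248 = 8497 N·s/m.

8500 N·s/m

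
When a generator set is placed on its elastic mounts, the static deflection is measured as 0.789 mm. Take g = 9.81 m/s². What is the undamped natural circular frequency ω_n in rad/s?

112 rad/s

ω_n = √(g/δ_st) = √(9.81/0.000789) = √12430 = 111.5 rad/s.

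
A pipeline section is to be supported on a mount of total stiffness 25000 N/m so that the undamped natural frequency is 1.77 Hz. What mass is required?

ω_n = 2πf_n = 2π × 1.77 = 11.12 rad/s.
m = k/ω_n² = 25000/11.12² = 25000/123.7 = 202.1 kg.

202 kg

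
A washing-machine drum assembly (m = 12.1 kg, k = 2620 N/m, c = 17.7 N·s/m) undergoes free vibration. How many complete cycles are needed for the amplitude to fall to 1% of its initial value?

15 cycles

ζ = c/(2√(km)) = 17.7/(2√(2620 × 12.1)) = 17.7/356.1 = 0.04970.
Logarithmic decrement δ = 2πζ/√(1 − ζ²) = 2π × 0.04970/√(1 − 0.00247) = 0.3127.
x_n/x₀ = e^(−nδ) ≤ 0.01; take ln: n ≥ ln(1/0.01)/δ = 4.605/0.3127 = 14.73.
So 15 complete cycles are required.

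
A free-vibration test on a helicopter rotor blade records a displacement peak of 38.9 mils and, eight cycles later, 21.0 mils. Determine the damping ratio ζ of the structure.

0.0123

Logarithmic decrement δ = (1/n)·ln(x₀/x_n) = (1/8)·ln(38.9/21.0) = (1/8)·ln(1.852) = 0.07706.
ζ = δ/√(4π² + δ²) = 0.07706/√(39.48 + 0.00594) = 0.07706/6.284 = 0.01226.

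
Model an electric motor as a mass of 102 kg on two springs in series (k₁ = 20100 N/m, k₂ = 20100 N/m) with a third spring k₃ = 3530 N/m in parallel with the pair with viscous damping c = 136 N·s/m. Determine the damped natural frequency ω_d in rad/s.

11.5 rad/s

Series pair: k_s = k₁k₂/(k₁+k₂) = (20100)(20100)/(20100 + 20100) = 10050 N/m. In parallel with k₃: k_eq = 10050 + 3530 = 13580 N/m.
ω_n = √(k_eq/m) = √(13580/102) = 11.54 rad/s.
Critical damping c_c = 2√(k_eq·m) = 2√(13580 × 102) = 2354 N·s/m, so ζ = c/c_c = 136/2354 = 0.05778.
ω_d = ω_n√(1 − ζ²) = 11.54 × √(1 − 0.00334) = 11.52 rad/s.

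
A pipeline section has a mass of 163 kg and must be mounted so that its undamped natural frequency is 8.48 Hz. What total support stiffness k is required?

463000 N/m

ω_n = 2πf_n = 2π × 8.48 = 53.28 rad/s.
k = m·ω_n² = 163 × 53.28² = 163 × 2839 = 462700 N/m.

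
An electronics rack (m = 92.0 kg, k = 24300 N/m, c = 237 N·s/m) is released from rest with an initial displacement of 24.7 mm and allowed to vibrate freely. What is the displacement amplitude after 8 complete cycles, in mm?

0.454 mm

ζ = c/(2√(km)) = 237/(2√(24300 × 92.0)) = 237/2990 = 0.07925.
Logarithmic decrement δ = 2πζ/√(1 − ζ²) = 2π × 0.07925/√(1 − 0.00628) = 0.4995.
After n cycles, x_n/x₀ = e^(−nδ), so x_8 = 24.7 × e^(−8 × 0.4995) = 24.7 × 0.01838 = 0.4541 mm.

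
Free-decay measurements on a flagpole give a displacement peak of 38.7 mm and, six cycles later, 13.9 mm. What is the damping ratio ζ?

Logarithmic decrement δ = (1/n)·ln(x₀/x_n) = (1/6)·ln(38.7/13.9) = (1/6)·ln(2.784) = 0.1707.
ζ = δ/√(4π² + δ²) = 0.1707/√(39.48 + 0.0291) = 0.1707/6.286 = 0.02715.

0.0272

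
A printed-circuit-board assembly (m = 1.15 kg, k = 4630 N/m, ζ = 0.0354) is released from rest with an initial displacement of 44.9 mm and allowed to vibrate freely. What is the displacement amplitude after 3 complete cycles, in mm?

Logarithmic decrement δ = 2πζ/√(1 − ζ²) = 2π × 0.03540/√(1 − 0.00125) = 0.2226.
After n cycles, x_n/x₀ = e^(−nδ), so x_3 = 44.9 × e^(−3 × 0.2226) = 44.9 × 0.5129 = 23.03 mm.

23.0 mm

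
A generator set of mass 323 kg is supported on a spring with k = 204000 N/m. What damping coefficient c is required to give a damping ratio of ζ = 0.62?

c_c = 2√(k·m) = 2√(204000 × 323) = 16230 N·s/m.
c = ζ·c_c = 0.62 × 16230 = 10070 N·s/m.

10100 N·s/m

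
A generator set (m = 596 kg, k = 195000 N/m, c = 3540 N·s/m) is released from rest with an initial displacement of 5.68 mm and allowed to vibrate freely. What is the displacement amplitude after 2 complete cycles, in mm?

0.701 mm

ζ = c/(2√(km)) = 3540/(2√(195000 × 596)) = 3540/21560 = 0.1642.
Logarithmic decrement δ = 2πζ/√(1 − ζ²) = 2π × 0.1642/√(1 − 0.0270) = 1.046.
After n cycles, x_n/x₀ = e^(−nδ), so x_2 = 5.68 × e^(−2 × 1.046) = 5.68 × 0.1235 = 0.7014 mm.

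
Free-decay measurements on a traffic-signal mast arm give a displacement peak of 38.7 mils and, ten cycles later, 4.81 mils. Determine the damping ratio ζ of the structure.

Logarithmic decrement δ = (1/n)·ln(x₀/x_n) = (1/10)·ln(38.7/4.81) = (1/10)·ln(8.046) = 0.2085.
ζ = δ/√(4π² + δ²) = 0.2085/√(39.48 + 0.0435) = 0.2085/6.287 = 0.03317.

0.0332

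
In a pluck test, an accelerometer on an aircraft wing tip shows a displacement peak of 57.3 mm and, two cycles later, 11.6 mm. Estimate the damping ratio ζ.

0.126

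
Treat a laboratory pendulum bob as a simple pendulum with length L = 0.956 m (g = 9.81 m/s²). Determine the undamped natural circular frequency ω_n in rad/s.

For a simple pendulum ω_n = √(g/L) = √(9.81/0.956) = √10.26 = 3.203 rad/s.

3.20 rad/s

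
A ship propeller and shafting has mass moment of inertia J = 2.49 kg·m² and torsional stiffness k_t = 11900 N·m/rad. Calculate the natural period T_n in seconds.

0.0909 s

ω_n = √(k_t/J) = √(11900/2.49) = √4779 = 69.13 rad/s.
T_n = 2π/ω_n = 6.283/69.13 = 0.09089 s.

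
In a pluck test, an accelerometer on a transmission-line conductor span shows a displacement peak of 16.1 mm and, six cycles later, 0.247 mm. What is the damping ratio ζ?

0.110

Logarithmic decrement δ = (1/n)·ln(x₀/x_n) = (1/6)·ln(16.1/0.247) = (1/6)·ln(65.18) = 0.6962.
ζ = δ/√(4π² + δ²) = 0.6962/√(39.48 + 0.485) = 0.6962/6.322 = 0.1101.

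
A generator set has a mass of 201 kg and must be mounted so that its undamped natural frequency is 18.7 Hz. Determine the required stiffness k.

ω_n = 2πf_n = 2π × 18.7 = 117.5 rad/s.
k = m·ω_n² = 201 × 117.5² = 201 × 13810 = 2775000 N/m.

2770000 N/m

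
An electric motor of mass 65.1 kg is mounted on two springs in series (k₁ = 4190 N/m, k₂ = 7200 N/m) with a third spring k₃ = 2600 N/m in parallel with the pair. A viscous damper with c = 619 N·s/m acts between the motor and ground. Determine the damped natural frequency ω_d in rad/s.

Series pair: k_s = k₁k₂/(k₁+k₂) = (4190)(7200)/(4190 + 7200) = 2649 N/m. In parallel with k₃: k_eq = 2649 + 2600 = 5249 N/m.
ω_n = √(k_eq/m) = √(5249/65.1) = 8.979 rad/s.
Critical damping c_c = 2√(k_eq·m) = 2√(5249 × 65.1) = 1169 N·s/m, so ζ = c/c_c = 619/1169 = 0.5295.
ω_d = ω_n√(1 − ζ²) = 8.979 × √(1 − 0.280) = 7.617 rad/s.

7.62 rad/s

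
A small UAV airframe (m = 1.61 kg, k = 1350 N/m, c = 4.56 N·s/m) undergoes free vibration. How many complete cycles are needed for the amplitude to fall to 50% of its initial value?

3 cycles

ζ = c/(2√(km)) = 4.56/(2√(1350 × 1.61)) = 4.56/93.24 = 0.04891.
Logarithmic decrement δ = 2πζ/√(1 − ζ²) = 2π × 0.04891/√(1 − 0.00239) = 0.3076.
x_n/x₀ = e^(−nδ) ≤ 0.5; take ln: n ≥ ln(1/0.5)/δ = 0.6931/0.3076 = 2.253.
So 3 complete cycles are required.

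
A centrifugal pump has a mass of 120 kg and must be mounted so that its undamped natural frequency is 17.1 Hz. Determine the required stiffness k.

1390000 N/m

ω_n = 2πf_n = 2π × 17.1 = 107.4 rad/s.
k = m·ω_n² = 120 × 107.4² = 120 × 11540 = 1385000 N/m.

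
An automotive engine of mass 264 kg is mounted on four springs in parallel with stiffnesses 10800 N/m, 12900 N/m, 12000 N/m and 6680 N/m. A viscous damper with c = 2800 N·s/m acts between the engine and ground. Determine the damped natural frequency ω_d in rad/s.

11.5 rad/s

Parallel springs add: k_eq = 10800 + 12900 + 12000 + 6680 = 42380 N/m.
ω_n = √(k_eq/m) = √(42380/264) = 12.67 rad/s.
Critical damping c_c = 2√(k_eq·m) = 2√(42380 × 264) = 6690 N·s/m, so ζ = c/c_c = 2800/6690 = 0.4185.
ω_d = ω_n√(1 − ζ²) = 12.67 × √(1 − 0.175) = 11.51 rad/s.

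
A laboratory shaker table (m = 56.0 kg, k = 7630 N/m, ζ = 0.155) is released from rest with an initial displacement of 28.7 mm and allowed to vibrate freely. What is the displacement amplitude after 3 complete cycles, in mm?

1.49 mm

Logarithmic decrement δ = 2πζ/√(1 − ζ²) = 2π × 0.1550/√(1 − 0.0240) = 0.9858.
After n cycles, x_n/x₀ = e^(−nδ), so x_3 = 28.7 × e^(−3 × 0.9858) = 28.7 × 0.05195 = 1.491 mm.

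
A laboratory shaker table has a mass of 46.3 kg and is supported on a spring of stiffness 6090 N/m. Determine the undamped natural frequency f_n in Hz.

ω_n = √(k/m) = √(6090/46.3) = √131.5 = 11.47 rad/s.
f_n = ω_n/(2π) = 11.47/6.283 = 1.825 Hz.

1.83 Hz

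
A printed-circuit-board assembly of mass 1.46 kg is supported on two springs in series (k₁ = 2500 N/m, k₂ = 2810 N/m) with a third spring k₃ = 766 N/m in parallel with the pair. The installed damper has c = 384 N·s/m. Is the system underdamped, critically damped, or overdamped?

Series pair: k_s = k₁k₂/(k₁+k₂) = (2500)(2810)/(2500 + 2810) = 1323 N/m. In parallel with k₃: k_eq = 1323 + 766 = 2089 N/m.
c_c = 2√(k_eq·m) = 110.5 N·s/m; ζ = c/c_c = 384/110.5 = 3.48.
Since ζ > 1 the system is overdamped.

overdamped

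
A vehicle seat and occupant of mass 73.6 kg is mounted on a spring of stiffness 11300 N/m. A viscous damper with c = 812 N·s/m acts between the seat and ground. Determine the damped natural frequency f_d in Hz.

ω_n = √(k/m) = √(11300/73.6) = 12.39 rad/s.
Critical damping c_c = 2√(k·m) = 2√(11300 × 73.6) = 1824 N·s/m, so ζ = c/c_c = 812/1824 = 0.4452.
ω_d = ω_n√(1 − ζ²) = 12.39 × √(1 − 0.198) = 11.10 rad/s.
f_d = ω_d/(2π) = 1.766 Hz.

1.77 Hz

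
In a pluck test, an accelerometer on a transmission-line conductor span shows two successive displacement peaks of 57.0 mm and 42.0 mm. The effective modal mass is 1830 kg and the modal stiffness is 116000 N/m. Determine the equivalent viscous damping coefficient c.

1410 N·s/m

Logarithmic decrement δ = (1/n)·ln(x₀/x_n) = (1/1)·ln(57.0/42.0) = (1/1)·ln(1.357) = 0.3054.
ζ = δ/√(4π² + δ²) = 0.3054/√(39.48 + 0.0933) = 0.3054/6.291 = 0.04855.
c = ζ · 2√(km) = 0.04855 × 2√(116000 × 1830) = 0.04855 × 29140 = 1415 N·s/m.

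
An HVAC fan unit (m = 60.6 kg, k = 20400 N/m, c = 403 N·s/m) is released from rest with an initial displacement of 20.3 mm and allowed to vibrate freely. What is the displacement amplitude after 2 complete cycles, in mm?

2.00 mm

ζ = c/(2√(km)) = 403/(2√(20400 × 60.6)) = 403/2224 = 0.1812.
Logarithmic decrement δ = 2πζ/√(1 − ζ²) = 2π × 0.1812/√(1 − 0.0328) = 1.158.
After n cycles, x_n/x₀ = e^(−nδ), so x_2 = 20.3 × e^(−2 × 1.158) = 20.3 × 0.09870 = 2.004 mm.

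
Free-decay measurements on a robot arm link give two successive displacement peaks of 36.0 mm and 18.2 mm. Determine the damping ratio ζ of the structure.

0.108

Logarithmic decrement δ = (1/n)·ln(x₀/x_n) = (1/1)·ln(36.0/18.2) = (1/1)·ln(1.978) = 0.6821.
ζ = δ/√(4π² + δ²) = 0.6821/√(39.48 + 0.465) = 0.6821/6.320 = 0.1079.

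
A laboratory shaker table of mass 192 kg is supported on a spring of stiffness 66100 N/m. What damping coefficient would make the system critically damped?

7120 N·s/m

c_c = 2√(k·m) = 2√(66100 × 192) = 2 × 3562 = 7125 N·s/m.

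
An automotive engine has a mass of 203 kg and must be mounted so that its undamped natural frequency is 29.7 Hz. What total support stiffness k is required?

ω_n = 2πf_n = 2π × 29.7 = 186.6 rad/s.
k = m·ω_n² = 203 × 186.6² = 203 × 34820 = 7069000 N/m.

7070000 N/m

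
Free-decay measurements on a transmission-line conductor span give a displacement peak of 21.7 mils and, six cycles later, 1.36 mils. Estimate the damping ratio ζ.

0.0733

Logarithmic decrement δ = (1/n)·ln(x₀/x_n) = (1/6)·ln(21.7/1.36) = (1/6)·ln(15.96) = 0.4616.
ζ = δ/√(4π² + δ²) = 0.4616/√(39.48 + 0.213) = 0.4616/6.300 = 0.07327.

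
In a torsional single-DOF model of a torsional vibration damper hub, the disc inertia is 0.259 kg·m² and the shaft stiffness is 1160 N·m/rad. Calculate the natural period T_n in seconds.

0.0939 s

ω_n = √(k_t/J) = √(1160/0.259) = √4479 = 66.92 rad/s.
T_n = 2π/ω_n = 6.283/66.92 = 0.09389 s.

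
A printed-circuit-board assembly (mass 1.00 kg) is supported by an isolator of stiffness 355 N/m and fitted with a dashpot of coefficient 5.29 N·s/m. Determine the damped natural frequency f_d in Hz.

ω_n = √(k/m) = √(355.0/1.00) = 18.84 rad/s.
Critical damping c_c = 2√(k·m) = 2√(355.0 × 1.00) = 37.68 N·s/m, so ζ = c/c_c = 5.29/37.68 = 0.1404.
ω_d = ω_n√(1 − ζ²) = 18.84 × √(1 − 0.0197) = 18.65 rad/s.
f_d = ω_d/(2π) = 2.969 Hz.

2.97 Hz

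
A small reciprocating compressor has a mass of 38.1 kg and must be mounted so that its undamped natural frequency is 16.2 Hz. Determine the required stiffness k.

ω_n = 2πf_n = 2π × 16.2 = 101.8 rad/s.
k = m·ω_n² = 38.1 × 101.8² = 38.1 × 10360 = 394700 N/m.

395000 N/m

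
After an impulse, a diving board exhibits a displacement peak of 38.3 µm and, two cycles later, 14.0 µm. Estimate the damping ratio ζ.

Logarithmic decrement δ = (1/n)·ln(x₀/x_n) = (1/2)·ln(38.3/14.0) = (1/2)·ln(2.736) = 0.5032.
ζ = δ/√(4π² + δ²) = 0.5032/√(39.48 + 0.253) = 0.5032/6.303 = 0.07983.

0.0798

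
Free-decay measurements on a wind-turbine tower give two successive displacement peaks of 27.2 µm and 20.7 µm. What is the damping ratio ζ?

0.0434

Logarithmic decrement δ = (1/n)·ln(x₀/x_n) = (1/1)·ln(27.2/20.7) = (1/1)·ln(1.314) = 0.2731.
ζ = δ/√(4π² + δ²) = 0.2731/√(39.48 + 0.0746) = 0.2731/6.289 = 0.04342.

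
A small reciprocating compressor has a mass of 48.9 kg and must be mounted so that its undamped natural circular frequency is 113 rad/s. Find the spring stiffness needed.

k = m·ω_n² = 48.9 × 113.0² = 48.9 × 12770 = 624400 N/m.

624000 N/m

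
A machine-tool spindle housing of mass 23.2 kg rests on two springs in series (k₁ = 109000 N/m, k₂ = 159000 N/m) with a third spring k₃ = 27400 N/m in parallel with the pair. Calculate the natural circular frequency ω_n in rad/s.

Series pair: k_s = k₁k₂/(k₁+k₂) = (109000)(159000)/(109000 + 159000) = 64670 N/m. In parallel with k₃: k_eq = 64670 + 27400 = 92070 N/m.
ω_n = √(k_eq/m) = √(92070/23.2) = √3968 = 63.00 rad/s.

63.0 rad/s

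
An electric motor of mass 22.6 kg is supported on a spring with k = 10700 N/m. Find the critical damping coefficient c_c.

c_c = 2√(k·m) = 2√(10700 × 22.6) = 2 × 491.8 = 983.5 N·s/m.

984 N·s/m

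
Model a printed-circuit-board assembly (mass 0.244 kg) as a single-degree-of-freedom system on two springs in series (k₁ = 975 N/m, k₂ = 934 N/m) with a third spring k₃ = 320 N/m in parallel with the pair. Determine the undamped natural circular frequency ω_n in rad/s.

57.2 rad/s

Series pair: k_s = k₁k₂/(k₁+k₂) = (975)(934)/(975 + 934) = 477.0 N/m. In parallel with k₃: k_eq = 477.0 + 320 = 797.0 N/m.
ω_n = √(k_eq/m) = √(797.0/0.244) = √3267 = 57.15 rad/s.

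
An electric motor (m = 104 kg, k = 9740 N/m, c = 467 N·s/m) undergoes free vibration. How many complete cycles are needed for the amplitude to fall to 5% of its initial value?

2 cycles

ζ = c/(2√(km)) = 467/(2√(9740 × 104)) = 467/2013 = 0.2320.
Logarithmic decrement δ = 2πζ/√(1 − ζ²) = 2π × 0.2320/√(1 − 0.0538) = 1.499.
x_n/x₀ = e^(−nδ) ≤ 0.05; take ln: n ≥ ln(1/0.05)/δ = 2.996/1.499 = 1.999.
So 2 complete cycles are required.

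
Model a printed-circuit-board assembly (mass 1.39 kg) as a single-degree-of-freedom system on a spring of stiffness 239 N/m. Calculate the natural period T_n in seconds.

ω_n = √(k/m) = √(239.0/1.39) = √171.9 = 13.11 rad/s.
T_n = 2π/ω_n = 6.283/13.11 = 0.4792 s.

0.479 s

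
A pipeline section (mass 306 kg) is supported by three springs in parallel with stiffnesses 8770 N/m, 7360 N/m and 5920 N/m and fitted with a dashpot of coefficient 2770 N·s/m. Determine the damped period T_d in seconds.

0.875 s

Parallel springs add: k_eq = 8770 + 7360 + 5920 = 22050 N/m.
ω_n = √(k_eq/m) = √(22050/306) = 8.489 rad/s.
Critical damping c_c = 2√(k_eq·m) = 2√(22050 × 306) = 5195 N·s/m, so ζ = c/c_c = 2770/5195 = 0.5332.
ω_d = ω_n√(1 − ζ²) = 8.489 × √(1 − 0.284) = 7.181 rad/s.
T_d = 2π/ω_d = 0.8749 s.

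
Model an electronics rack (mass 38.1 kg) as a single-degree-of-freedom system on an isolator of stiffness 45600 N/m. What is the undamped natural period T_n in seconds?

0.182 s

ω_n = √(k/m) = √(45600/38.1) = √1197 = 34.60 rad/s.
T_n = 2π/ω_n = 6.283/34.60 = 0.1816 s.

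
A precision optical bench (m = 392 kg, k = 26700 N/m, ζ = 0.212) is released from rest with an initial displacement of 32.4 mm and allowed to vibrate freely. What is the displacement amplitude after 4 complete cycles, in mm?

Logarithmic decrement δ = 2πζ/√(1 − ζ²) = 2π × 0.2120/√(1 − 0.0449) = 1.363.
After n cycles, x_n/x₀ = e^(−nδ), so x_4 = 32.4 × e^(−4 × 1.363) = 32.4 × 0.004287 = 0.1389 mm.

0.139 mm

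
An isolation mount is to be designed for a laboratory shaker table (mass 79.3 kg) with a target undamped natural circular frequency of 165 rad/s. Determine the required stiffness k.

2160000 N/m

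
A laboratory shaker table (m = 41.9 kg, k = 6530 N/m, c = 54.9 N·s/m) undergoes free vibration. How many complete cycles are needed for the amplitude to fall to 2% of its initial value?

12 cycles

ζ = c/(2√(km)) = 54.9/(2√(6530 × 41.9)) = 54.9/1046 = 0.05248.
Logarithmic decrement δ = 2πζ/√(1 − ζ²) = 2π × 0.05248/√(1 − 0.00275) = 0.3302.
x_n/x₀ = e^(−nδ) ≤ 0.02; take ln: n ≥ ln(1/0.02)/δ = 3.912/0.3302 = 11.85.
So 12 complete cycles are required.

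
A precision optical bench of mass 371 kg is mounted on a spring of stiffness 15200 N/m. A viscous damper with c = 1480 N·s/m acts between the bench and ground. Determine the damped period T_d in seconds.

1.03 s

ω_n = √(k/m) = √(15200/371) = 6.401 rad/s.
Critical damping c_c = 2√(k·m) = 2√(15200 × 371) = 4749 N·s/m, so ζ = c/c_c = 1480/4749 = 0.3116.
ω_d = ω_n√(1 − ζ²) = 6.401 × √(1 − 0.0971) = 6.082 rad/s.
T_d = 2π/ω_d = 1.033 s.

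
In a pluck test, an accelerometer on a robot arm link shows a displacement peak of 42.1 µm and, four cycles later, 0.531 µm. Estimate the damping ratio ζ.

0.171

Logarithmic decrement δ = (1/n)·ln(x₀/x_n) = (1/4)·ln(42.1/0.531) = (1/4)·ln(79.28) = 1.093.
ζ = δ/√(4π² + δ²) = 1.093/√(39.48 + 1.20) = 1.093/6.378 = 0.1714.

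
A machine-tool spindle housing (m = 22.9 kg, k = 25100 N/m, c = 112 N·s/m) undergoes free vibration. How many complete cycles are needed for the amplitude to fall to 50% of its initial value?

ζ = c/(2√(km)) = 112/(2√(25100 × 22.9)) = 112/1516 = 0.07386.
Logarithmic decrement δ = 2πζ/√(1 − ζ²) = 2π × 0.07386/√(1 − 0.00546) = 0.4654.
x_n/x₀ = e^(−nδ) ≤ 0.5; take ln: n ≥ ln(1/0.5)/δ = 0.6931/0.4654 = 1.489.
So 2 complete cycles are required.

2 cycles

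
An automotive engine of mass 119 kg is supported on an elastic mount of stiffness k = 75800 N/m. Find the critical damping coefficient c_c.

6010 N·s/m

c_c = 2√(k·m) = 2√(75800 × 119) = 2 × 3003 = 6007 N·s/m.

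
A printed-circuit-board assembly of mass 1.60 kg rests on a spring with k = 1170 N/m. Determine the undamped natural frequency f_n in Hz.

ω_n = √(k/m) = √(1170/1.60) = √731.2 = 27.04 rad/s.
f_n = ω_n/(2π) = 27.04/6.283 = 4.304 Hz.

4.30 Hz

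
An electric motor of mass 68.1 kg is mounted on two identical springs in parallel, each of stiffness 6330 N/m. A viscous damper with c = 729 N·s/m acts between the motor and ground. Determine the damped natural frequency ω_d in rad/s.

12.5 rad/s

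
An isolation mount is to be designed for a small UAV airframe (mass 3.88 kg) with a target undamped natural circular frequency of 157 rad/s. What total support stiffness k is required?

95600 N/m

k = m·ω_n² = 3.88 × 157.0² = 3.88 × 24650 = 95640 N/m.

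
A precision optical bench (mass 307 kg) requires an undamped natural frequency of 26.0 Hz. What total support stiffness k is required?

ω_n = 2πf_n = 2π × 26.0 = 163.4 rad/s.
k = m·ω_n² = 307 × 163.4² = 307 × 26690 = 8193000 N/m.

8190000 N/m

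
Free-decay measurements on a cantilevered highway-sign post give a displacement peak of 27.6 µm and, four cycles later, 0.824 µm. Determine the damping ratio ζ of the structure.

Logarithmic decrement δ = (1/n)·ln(x₀/x_n) = (1/4)·ln(27.6/0.824) = (1/4)·ln(33.50) = 0.8779.
ζ = δ/√(4π² + δ²) = 0.8779/√(39.48 + 0.771) = 0.8779/6.344 = 0.1384.

0.138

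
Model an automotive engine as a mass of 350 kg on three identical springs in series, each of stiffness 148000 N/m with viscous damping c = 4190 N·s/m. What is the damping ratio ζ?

Series springs: 1/k_eq = 3/148000, so k_eq = 148000/3 = 49330 N/m.
ω_n = √(k_eq/m) = √(49330/350) = 11.87 rad/s.
Critical damping c_c = 2√(k_eq·m) = 2√(49330 × 350) = 8311 N·s/m, so ζ = c/c_c = 4190/8311 = 0.5042.

0.504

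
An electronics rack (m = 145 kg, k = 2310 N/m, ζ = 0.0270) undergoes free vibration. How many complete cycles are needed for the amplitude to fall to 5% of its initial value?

Logarithmic decrement δ = 2πζ/√(1 − ζ²) = 2π × 0.02700/√(1 − 0.000729) = 0.1697.
x_n/x₀ = e^(−nδ) ≤ 0.05; take ln: n ≥ ln(1/0.05)/δ = 2.996/0.1697 = 17.65.
So 18 complete cycles are required.

18 cycles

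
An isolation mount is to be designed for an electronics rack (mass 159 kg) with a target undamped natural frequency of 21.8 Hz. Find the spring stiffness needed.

2980000 N/m

ω_n = 2πf_n = 2π × 21.8 = 137.0 rad/s.
k = m·ω_n² = 159 × 137.0² = 159 × 18760 = 2983000 N/m.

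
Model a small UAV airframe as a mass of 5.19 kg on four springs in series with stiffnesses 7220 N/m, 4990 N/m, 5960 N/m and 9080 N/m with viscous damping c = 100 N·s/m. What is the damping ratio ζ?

0.545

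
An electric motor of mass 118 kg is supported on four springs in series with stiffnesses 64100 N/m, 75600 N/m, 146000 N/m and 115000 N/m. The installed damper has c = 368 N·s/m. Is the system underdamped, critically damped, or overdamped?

Series springs: 1/k_eq = 1/64100 + 1/75600 + 1/146000 + 1/115000 = 4.437×10^-5, so k_eq = 22540 N/m.
c_c = 2√(k_eq·m) = 3261 N·s/m; ζ = c/c_c = 368/3261 = 0.113.
Since ζ < 1 the system is underdamped.

underdamped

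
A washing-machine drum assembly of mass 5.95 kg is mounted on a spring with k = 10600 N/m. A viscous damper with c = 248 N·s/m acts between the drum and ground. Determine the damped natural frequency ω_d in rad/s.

ω_n = √(k/m) = √(10600/5.95) = 42.21 rad/s.
Critical damping c_c = 2√(k·m) = 2√(10600 × 5.95) = 502.3 N·s/m, so ζ = c/c_c = 248/502.3 = 0.4938.
ω_d = ω_n√(1 − ζ²) = 42.21 × √(1 − 0.244) = 36.70 rad/s.

36.7 rad/s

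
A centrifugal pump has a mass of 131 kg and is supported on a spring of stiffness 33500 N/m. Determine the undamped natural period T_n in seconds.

0.393 s

ω_n = √(k/m) = √(33500/131) = √255.7 = 15.99 rad/s.
T_n = 2π/ω_n = 6.283/15.99 = 0.3929 s.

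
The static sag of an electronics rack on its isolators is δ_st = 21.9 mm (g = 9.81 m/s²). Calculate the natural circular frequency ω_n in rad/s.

ω_n = √(g/δ_st) = √(9.81/0.0219) = √447.9 = 21.16 rad/s.

21.2 rad/s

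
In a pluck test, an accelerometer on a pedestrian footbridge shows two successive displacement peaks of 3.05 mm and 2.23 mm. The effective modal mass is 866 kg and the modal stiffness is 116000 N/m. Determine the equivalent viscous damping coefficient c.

Logarithmic decrement δ = (1/n)·ln(x₀/x_n) = (1/1)·ln(3.05/2.23) = (1/1)·ln(1.368) = 0.3131.
ζ = δ/√(4π² + δ²) = 0.3131/√(39.48 + 0.0981) = 0.3131/6.291 = 0.04978.
c = ζ · 2√(km) = 0.04978 × 2√(116000 × 866) = 0.04978 × 20050 = 997.8 N·s/m.

998 N·s/m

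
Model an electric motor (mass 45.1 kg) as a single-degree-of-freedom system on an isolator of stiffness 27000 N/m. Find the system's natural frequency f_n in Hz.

3.89 Hz

ω_n = √(k/m) = √(27000/45.1) = √598.7 = 24.47 rad/s.
f_n = ω_n/(2π) = 24.47/6.283 = 3.894 Hz.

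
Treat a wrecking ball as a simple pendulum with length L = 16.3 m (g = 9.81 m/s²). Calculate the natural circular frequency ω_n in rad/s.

0.776 rad/s

For a simple pendulum ω_n = √(g/L) = √(9.81/16.3) = √0.6018 = 0.7758 rad/s.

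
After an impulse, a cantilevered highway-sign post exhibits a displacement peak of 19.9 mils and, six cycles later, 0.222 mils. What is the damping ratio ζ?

0.118

Logarithmic decrement δ = (1/n)·ln(x₀/x_n) = (1/6)·ln(19.9/0.222) = (1/6)·ln(89.64) = 0.7493.
ζ = δ/√(4π² + δ²) = 0.7493/√(39.48 + 0.561) = 0.7493/6.328 = 0.1184.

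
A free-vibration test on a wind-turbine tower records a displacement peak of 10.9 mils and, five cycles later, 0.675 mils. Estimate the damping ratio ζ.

Logarithmic decrement δ = (1/n)·ln(x₀/x_n) = (1/5)·ln(10.9/0.675) = (1/5)·ln(16.15) = 0.5564.
ζ = δ/√(4π² + δ²) = 0.5564/√(39.48 + 0.310) = 0.5564/6.308 = 0.08820.

0.0882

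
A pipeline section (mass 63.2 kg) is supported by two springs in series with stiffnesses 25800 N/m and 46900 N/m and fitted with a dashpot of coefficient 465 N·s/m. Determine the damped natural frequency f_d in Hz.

2.52 Hz

Series springs: 1/k_eq = 1/25800 + 1/46900 = 6.008×10^-5, so k_eq = 16640 N/m.
ω_n = √(k_eq/m) = √(16640/63.2) = 16.23 rad/s.
Critical damping c_c = 2√(k_eq·m) = 2√(16640 × 63.2) = 2051 N·s/m, so ζ = c/c_c = 465/2051 = 0.2267.
ω_d = ω_n√(1 − ζ²) = 16.23 × √(1 − 0.0514) = 15.81 rad/s.
f_d = ω_d/(2π) = 2.516 Hz.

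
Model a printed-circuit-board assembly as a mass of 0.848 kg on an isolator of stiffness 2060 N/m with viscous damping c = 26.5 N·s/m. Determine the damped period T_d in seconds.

0.134 s

ω_n = √(k/m) = √(2060/0.848) = 49.29 rad/s.
Critical damping c_c = 2√(k·m) = 2√(2060 × 0.848) = 83.59 N·s/m, so ζ = c/c_c = 26.5/83.59 = 0.3170.
ω_d = ω_n√(1 − ζ²) = 49.29 × √(1 − 0.101) = 46.75 rad/s.
T_d = 2π/ω_d = 0.1344 s.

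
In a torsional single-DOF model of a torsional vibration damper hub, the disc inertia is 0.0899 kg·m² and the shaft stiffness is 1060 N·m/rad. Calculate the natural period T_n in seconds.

0.0579 s

ω_n = √(k_t/J) = √(1060/0.0899) = √11790 = 108.6 rad/s.
T_n = 2π/ω_n = 6.283/108.6 = 0.05786 s.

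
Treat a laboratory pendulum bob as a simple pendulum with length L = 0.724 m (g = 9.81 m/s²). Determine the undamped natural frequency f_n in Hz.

0.586 Hz

For a simple pendulum ω_n = √(g/L) = √(9.81/0.724) = √13.55 = 3.681 rad/s.
f_n = ω_n/(2π) = 3.681/6.283 = 0.5858 Hz.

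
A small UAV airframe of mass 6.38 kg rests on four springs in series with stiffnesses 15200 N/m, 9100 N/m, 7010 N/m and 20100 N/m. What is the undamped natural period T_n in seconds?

Series springs: 1/k_eq = 1/15200 + 1/9100 + 1/7010 + 1/20100 = 0.0003681, so k_eq = 2717 N/m.
ω_n = √(k_eq/m) = √(2717/6.38) = √425.8 = 20.64 rad/s.
T_n = 2π/ω_n = 6.283/20.64 = 0.3045 s.

0.304 s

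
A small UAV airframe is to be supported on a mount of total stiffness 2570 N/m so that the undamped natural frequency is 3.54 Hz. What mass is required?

ω_n = 2πf_n = 2π × 3.54 = 22.24 rad/s.
m = k/ω_n² = 2570/22.24² = 2570/494.7 = 5.195 kg.

5.19 kg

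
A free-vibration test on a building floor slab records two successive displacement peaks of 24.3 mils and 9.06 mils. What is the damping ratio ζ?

0.155

Logarithmic decrement δ = (1/n)·ln(x₀/x_n) = (1/1)·ln(24.3/9.06) = (1/1)·ln(2.682) = 0.9866.
ζ = δ/√(4π² + δ²) = 0.9866/√(39.48 + 0.973) = 0.9866/6.360 = 0.1551.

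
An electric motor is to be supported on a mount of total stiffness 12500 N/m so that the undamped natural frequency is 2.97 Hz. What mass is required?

ω_n = 2πf_n = 2π × 2.97 = 18.66 rad/s.
m = k/ω_n² = 12500/18.66² = 12500/348.2 = 35.90 kg.

35.9 kg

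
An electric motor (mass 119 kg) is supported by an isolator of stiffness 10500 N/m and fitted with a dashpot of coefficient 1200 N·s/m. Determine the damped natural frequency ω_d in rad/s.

ω_n = √(k/m) = √(10500/119) = 9.393 rad/s.
Critical damping c_c = 2√(k·m) = 2√(10500 × 119) = 2236 N·s/m, so ζ = c/c_c = 1200/2236 = 0.5368.
ω_d = ω_n√(1 − ζ²) = 9.393 × √(1 − 0.288) = 7.925 rad/s.

7.93 rad/s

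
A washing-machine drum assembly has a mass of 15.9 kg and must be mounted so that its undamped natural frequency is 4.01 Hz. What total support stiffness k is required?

ω_n = 2πf_n = 2π × 4.01 = 25.20 rad/s.
k = m·ω_n² = 15.9 × 25.20² = 15.9 × 634.8 = 10090 N/m.

10100 N/m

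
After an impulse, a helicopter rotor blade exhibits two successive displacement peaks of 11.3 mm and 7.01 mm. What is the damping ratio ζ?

0.0758

Logarithmic decrement δ = (1/n)·ln(x₀/x_n) = (1/1)·ln(11.3/7.01) = (1/1)·ln(1.612) = 0.4775.
ζ = δ/√(4π² + δ²) = 0.4775/√(39.48 + 0.228) = 0.4775/6.301 = 0.07577.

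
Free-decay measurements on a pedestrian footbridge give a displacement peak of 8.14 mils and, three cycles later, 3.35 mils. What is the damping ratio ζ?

0.0470

Logarithmic decrement δ = (1/n)·ln(x₀/x_n) = (1/3)·ln(8.14/3.35) = (1/3)·ln(2.430) = 0.2959.
ζ = δ/√(4π² + δ²) = 0.2959/√(39.48 + 0.0876) = 0.2959/6.290 = 0.04705.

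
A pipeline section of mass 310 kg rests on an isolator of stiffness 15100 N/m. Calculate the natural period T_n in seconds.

0.900 s

ω_n = √(k/m) = √(15100/310) = √48.71 = 6.979 rad/s.
T_n = 2π/ω_n = 6.283/6.979 = 0.9003 s.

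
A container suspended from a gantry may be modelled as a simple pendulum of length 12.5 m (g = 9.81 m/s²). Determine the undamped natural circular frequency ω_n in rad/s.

0.886 rad/s

For a simple pendulum ω_n = √(g/L) = √(9.81/12.5) = √0.7848 = 0.8859 rad/s.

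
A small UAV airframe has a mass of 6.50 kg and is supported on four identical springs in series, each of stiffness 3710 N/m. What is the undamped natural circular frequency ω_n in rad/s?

Series springs: 1/k_eq = 4/3710, so k_eq = 3710/4 = 927.5 N/m.
ω_n = √(k_eq/m) = √(927.5/6.50) = √142.7 = 11.95 rad/s.

11.9 rad/s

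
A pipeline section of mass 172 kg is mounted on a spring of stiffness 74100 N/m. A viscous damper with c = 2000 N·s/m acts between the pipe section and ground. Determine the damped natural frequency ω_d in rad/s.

19.9 rad/s

ω_n = √(k/m) = √(74100/172) = 20.76 rad/s.
Critical damping c_c = 2√(k·m) = 2√(74100 × 172) = 7140 N·s/m, so ζ = c/c_c = 2000/7140 = 0.2801.
ω_d = ω_n√(1 − ζ²) = 20.76 × √(1 − 0.0785) = 19.93 rad/s.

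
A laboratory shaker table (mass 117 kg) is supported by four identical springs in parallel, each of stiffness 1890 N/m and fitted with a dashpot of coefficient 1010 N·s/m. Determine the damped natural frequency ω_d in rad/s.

6.78 rad/s

Parallel springs add: k_eq = 4 × 1890 = 7560 N/m.
ω_n = √(k_eq/m) = √(7560/117) = 8.038 rad/s.
Critical damping c_c = 2√(k_eq·m) = 2√(7560 × 117) = 1881 N·s/m, so ζ = c/c_c = 1010/1881 = 0.5370.
ω_d = ω_n√(1 − ζ²) = 8.038 × √(1 − 0.288) = 6.781 rad/s.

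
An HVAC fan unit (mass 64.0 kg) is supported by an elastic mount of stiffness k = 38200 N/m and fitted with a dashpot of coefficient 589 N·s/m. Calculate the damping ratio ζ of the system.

0.188

ω_n = √(k/m) = √(38200/64.0) = 24.43 rad/s.
Critical damping c_c = 2√(k·m) = 2√(38200 × 64.0) = 3127 N·s/m, so ζ = c/c_c = 589/3127 = 0.1883.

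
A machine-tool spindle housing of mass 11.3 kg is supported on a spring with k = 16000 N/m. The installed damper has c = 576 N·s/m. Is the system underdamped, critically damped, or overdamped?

underdamped

c_c = 2√(k·m) = 850.4 N·s/m; ζ = c/c_c = 576/850.4 = 0.677.
Since ζ < 1 the system is underdamped.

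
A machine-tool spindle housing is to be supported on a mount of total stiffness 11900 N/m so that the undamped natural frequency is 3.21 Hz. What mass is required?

ω_n = 2πf_n = 2π × 3.21 = 20.17 rad/s.
m = k/ω_n² = 11900/20.17² = 11900/406.8 = 29.25 kg.

29.3 kg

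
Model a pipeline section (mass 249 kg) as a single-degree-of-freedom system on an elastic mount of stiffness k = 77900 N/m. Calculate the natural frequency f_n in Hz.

ω_n = √(k/m) = √(77900/249) = √312.9 = 17.69 rad/s.
f_n = ω_n/(2π) = 17.69/6.283 = 2.815 Hz.

2.82 Hz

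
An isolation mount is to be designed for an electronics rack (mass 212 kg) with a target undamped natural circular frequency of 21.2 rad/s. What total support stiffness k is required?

k = m·ω_n² = 212 × 21.20² = 212 × 449.4 = 95280 N/m.

95300 N/m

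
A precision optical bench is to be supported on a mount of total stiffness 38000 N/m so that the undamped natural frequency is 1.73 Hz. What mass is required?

322 kg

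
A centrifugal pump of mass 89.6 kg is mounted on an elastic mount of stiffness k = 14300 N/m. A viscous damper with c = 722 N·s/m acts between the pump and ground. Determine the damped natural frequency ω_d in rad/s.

12.0 rad/s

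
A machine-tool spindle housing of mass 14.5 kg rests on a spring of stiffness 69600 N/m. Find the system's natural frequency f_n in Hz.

11.0 Hz

ω_n = √(k/m) = √(69600/14.5) = √4800 = 69.28 rad/s.
f_n = ω_n/(2π) = 69.28/6.283 = 11.03 Hz.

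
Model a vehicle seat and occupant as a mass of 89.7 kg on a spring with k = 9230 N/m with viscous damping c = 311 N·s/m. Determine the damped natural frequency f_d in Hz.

1.59 Hz

ω_n = √(k/m) = √(9230/89.7) = 10.14 rad/s.
Critical damping c_c = 2√(k·m) = 2√(9230 × 89.7) = 1820 N·s/m, so ζ = c/c_c = 311/1820 = 0.1709.
ω_d = ω_n√(1 − ζ²) = 10.14 × √(1 − 0.0292) = 9.995 rad/s.
f_d = ω_d/(2π) = 1.591 Hz.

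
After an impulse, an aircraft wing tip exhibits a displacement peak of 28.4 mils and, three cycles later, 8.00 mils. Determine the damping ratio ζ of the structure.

0.0671

Logarithmic decrement δ = (1/n)·ln(x₀/x_n) = (1/3)·ln(28.4/8.00) = (1/3)·ln(3.550) = 0.4223.
ζ = δ/√(4π² + δ²) = 0.4223/√(39.48 + 0.178) = 0.4223/6.297 = 0.06706.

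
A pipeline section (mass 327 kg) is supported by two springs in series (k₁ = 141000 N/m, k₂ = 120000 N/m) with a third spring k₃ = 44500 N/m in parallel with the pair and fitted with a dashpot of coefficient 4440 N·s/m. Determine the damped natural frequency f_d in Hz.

2.70 Hz

Series pair: k_s = k₁k₂/(k₁+k₂) = (141000)(120000)/(141000 + 120000) = 64830 N/m. In parallel with k₃: k_eq = 64830 + 44500 = 109300 N/m.
ω_n = √(k_eq/m) = √(109300/327) = 18.28 rad/s.
Critical damping c_c = 2√(k_eq·m) = 2√(109300 × 327) = 11960 N·s/m, so ζ = c/c_c = 4440/11960 = 0.3713.
ω_d = ω_n√(1 − ζ²) = 18.28 × √(1 − 0.138) = 16.98 rad/s.
f_d = ω_d/(2π) = 2.702 Hz.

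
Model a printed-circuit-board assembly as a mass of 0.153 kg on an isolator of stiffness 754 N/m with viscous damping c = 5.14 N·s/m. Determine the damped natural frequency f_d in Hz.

ω_n = √(k/m) = √(754.0/0.153) = 70.20 rad/s.
Critical damping c_c = 2√(k·m) = 2√(754.0 × 0.153) = 21.48 N·s/m, so ζ = c/c_c = 5.14/21.48 = 0.2393.
ω_d = ω_n√(1 − ζ²) = 70.20 × √(1 − 0.0573) = 68.16 rad/s.
f_d = ω_d/(2π) = 10.85 Hz.

10.8 Hz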